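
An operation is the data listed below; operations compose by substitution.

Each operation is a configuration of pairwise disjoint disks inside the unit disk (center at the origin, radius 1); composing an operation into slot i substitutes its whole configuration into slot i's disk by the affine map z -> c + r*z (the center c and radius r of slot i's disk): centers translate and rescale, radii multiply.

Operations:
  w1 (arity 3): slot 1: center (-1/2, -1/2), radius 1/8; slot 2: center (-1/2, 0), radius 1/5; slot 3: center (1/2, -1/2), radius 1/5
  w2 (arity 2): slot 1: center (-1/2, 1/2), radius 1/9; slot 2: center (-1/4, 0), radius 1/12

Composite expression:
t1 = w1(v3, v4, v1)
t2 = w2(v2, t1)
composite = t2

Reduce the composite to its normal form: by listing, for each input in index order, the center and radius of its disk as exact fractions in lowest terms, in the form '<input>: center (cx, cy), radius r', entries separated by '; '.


v1: center (-5/24, -1/24), radius 1/60; v2: center (-1/2, 1/2), radius 1/9; v3: center (-7/24, -1/24), radius 1/96; v4: center (-7/24, 0), radius 1/60


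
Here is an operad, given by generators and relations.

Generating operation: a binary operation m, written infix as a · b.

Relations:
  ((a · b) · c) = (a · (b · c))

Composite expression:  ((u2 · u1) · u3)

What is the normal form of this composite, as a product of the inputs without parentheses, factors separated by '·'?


u2 · u1 · u3

Associativity of m dissolves the nesting; only the u-input order survives.
(u2 · u1) collapses to u2 · u1
((u2 · u1) · u3) collapses to u2 · u1 · u3


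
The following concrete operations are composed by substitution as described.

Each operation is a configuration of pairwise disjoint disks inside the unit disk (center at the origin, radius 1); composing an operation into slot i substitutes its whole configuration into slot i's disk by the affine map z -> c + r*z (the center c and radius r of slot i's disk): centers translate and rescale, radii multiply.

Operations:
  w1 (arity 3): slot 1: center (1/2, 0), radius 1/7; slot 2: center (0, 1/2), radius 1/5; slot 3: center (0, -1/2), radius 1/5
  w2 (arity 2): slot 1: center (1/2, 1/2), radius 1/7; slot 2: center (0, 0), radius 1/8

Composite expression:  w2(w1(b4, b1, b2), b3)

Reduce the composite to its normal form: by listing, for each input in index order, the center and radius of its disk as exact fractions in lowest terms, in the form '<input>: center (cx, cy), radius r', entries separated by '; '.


b1: center (1/2, 4/7), radius 1/35; b2: center (1/2, 3/7), radius 1/35; b3: center (0, 0), radius 1/8; b4: center (4/7, 1/2), radius 1/49

Follow each b-input down from w2: c' goes to c + r*c', radius to r*r'.
input b4: composing its 2 substitution steps yields center (4/7, 1/2), radius 1/49
input b1: composing its 2 substitution steps yields center (1/2, 4/7), radius 1/35
input b2: composing its 2 substitution steps yields center (1/2, 3/7), radius 1/35
input b3: composing its 1 substitution step yields center (0, 0), radius 1/8


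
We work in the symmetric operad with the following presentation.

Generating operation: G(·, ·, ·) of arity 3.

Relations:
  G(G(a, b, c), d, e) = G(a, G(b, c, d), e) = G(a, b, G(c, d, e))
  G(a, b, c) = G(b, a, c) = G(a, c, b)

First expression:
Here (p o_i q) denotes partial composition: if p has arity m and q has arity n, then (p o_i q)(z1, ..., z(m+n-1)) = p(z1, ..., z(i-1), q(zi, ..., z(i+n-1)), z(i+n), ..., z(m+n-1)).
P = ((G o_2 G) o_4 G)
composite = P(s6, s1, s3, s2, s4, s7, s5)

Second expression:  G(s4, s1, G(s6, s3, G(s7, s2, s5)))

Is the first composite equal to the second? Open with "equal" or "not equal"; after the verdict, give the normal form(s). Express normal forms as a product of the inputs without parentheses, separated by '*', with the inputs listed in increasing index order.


equal: each reduces to s1 * s2 * s3 * s4 * s5 * s6 * s7

In normal form, the first expression is s1 * s2 * s3 * s4 * s5 * s6 * s7
In normal form, the second expression is s1 * s2 * s3 * s4 * s5 * s6 * s7
The forms coincide; equal.


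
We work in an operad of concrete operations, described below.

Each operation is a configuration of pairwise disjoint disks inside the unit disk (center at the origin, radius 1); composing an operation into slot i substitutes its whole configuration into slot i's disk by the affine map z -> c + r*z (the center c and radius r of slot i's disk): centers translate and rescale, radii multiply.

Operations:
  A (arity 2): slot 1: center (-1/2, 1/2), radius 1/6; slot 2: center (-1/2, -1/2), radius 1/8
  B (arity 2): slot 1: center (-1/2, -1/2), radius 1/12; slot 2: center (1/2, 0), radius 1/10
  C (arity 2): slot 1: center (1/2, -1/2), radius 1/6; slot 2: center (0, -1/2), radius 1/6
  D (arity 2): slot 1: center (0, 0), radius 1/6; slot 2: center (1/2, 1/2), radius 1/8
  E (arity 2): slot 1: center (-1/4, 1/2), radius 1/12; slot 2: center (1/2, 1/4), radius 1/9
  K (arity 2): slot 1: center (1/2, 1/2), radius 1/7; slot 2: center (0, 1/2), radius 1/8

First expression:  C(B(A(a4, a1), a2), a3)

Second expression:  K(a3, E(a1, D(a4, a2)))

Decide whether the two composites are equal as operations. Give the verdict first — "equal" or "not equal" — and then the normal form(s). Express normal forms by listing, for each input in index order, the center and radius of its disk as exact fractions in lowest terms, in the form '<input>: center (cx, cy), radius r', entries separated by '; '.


not equal: they reduce to a1: center (59/144, -85/144), radius 1/576; a2: center (7/12, -1/2), radius 1/60; a3: center (0, -1/2), radius 1/6; a4: center (59/144, -83/144), radius 1/432 and a1: center (-1/32, 9/16), radius 1/96; a2: center (5/72, 155/288), radius 1/576; a3: center (1/2, 1/2), radius 1/7; a4: center (1/16, 17/32), radius 1/432

The first expression reduces to a1: center (59/144, -85/144), radius 1/576; a2: center (7/12, -1/2), radius 1/60; a3: center (0, -1/2), radius 1/6; a4: center (59/144, -83/144), radius 1/432
The second expression reduces to a1: center (-1/32, 9/16), radius 1/96; a2: center (5/72, 155/288), radius 1/576; a3: center (1/2, 1/2), radius 1/7; a4: center (1/16, 17/32), radius 1/432
Distinct normal forms: not equal.


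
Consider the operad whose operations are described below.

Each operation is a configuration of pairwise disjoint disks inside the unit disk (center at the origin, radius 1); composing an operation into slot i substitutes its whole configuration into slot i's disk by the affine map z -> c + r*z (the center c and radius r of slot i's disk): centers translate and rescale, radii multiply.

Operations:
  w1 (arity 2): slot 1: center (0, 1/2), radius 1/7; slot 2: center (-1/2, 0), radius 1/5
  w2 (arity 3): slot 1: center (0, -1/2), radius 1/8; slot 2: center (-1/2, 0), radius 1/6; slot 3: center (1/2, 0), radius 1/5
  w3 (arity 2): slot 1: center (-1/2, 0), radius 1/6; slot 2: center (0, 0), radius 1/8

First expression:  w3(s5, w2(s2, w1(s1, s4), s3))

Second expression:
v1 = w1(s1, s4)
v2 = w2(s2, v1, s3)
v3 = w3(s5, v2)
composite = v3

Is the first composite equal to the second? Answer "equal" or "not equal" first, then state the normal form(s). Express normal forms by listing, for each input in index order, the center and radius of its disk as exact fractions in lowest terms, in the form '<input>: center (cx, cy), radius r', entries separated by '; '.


equal: each reduces to s1: center (-1/16, 1/96), radius 1/336; s2: center (0, -1/16), radius 1/64; s3: center (1/16, 0), radius 1/40; s4: center (-7/96, 0), radius 1/240; s5: center (-1/2, 0), radius 1/6

Normal form of the first expression: s1: center (-1/16, 1/96), radius 1/336; s2: center (0, -1/16), radius 1/64; s3: center (1/16, 0), radius 1/40; s4: center (-7/96, 0), radius 1/240; s5: center (-1/2, 0), radius 1/6
Normal form of the second expression: s1: center (-1/16, 1/96), radius 1/336; s2: center (0, -1/16), radius 1/64; s3: center (1/16, 0), radius 1/40; s4: center (-7/96, 0), radius 1/240; s5: center (-1/2, 0), radius 1/6
Both agree, so they are equal.


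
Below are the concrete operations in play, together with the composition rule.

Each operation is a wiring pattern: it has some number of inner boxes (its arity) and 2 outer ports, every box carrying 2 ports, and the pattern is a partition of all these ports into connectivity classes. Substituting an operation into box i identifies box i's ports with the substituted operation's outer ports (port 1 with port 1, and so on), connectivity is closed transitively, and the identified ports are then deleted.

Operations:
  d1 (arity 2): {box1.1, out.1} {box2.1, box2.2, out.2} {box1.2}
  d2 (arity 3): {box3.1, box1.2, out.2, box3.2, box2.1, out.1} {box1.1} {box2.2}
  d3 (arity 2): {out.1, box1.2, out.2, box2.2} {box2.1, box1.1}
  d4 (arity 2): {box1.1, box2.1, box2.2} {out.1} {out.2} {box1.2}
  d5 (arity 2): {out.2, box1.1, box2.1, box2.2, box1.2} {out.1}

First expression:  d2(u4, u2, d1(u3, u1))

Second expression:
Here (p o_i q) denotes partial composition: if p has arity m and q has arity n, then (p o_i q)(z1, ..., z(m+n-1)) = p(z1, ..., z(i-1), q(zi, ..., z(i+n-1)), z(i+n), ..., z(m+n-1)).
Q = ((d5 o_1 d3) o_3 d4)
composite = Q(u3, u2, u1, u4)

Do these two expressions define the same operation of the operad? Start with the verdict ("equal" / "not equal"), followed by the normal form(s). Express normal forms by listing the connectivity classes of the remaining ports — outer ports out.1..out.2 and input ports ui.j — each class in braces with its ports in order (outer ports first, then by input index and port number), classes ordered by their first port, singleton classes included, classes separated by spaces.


not equal; the first gives {out.1, out.2, u1.1, u1.2, u2.1, u3.1, u4.2} {u2.2} {u3.2} {u4.1} and the second {out.1} {out.2, u2.2, u3.2} {u1.1, u4.1, u4.2} {u1.2} {u2.1, u3.1}

The first expression reduces to {out.1, out.2, u1.1, u1.2, u2.1, u3.1, u4.2} {u2.2} {u3.2} {u4.1}
The second expression reduces to {out.1} {out.2, u2.2, u3.2} {u1.1, u4.1, u4.2} {u1.2} {u2.1, u3.1}
The normal forms differ: not equal.


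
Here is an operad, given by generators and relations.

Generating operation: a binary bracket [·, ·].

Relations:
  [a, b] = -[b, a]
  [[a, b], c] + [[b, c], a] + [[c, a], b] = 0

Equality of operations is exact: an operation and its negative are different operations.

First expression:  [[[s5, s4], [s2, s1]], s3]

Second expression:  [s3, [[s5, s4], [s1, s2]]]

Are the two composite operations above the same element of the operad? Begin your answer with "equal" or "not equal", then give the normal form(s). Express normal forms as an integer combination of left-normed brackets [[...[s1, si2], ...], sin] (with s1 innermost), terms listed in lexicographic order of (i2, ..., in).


The first expression, normalized: -[[[[s1, s2], s4], s5], s3] + [[[[s1, s2], s5], s4], s3]
The second expression, normalized: -[[[[s1, s2], s4], s5], s3] + [[[[s1, s2], s5], s4], s3]
One common form — equal.

equal; both compose to -[[[[s1, s2], s4], s5], s3] + [[[[s1, s2], s5], s4], s3]


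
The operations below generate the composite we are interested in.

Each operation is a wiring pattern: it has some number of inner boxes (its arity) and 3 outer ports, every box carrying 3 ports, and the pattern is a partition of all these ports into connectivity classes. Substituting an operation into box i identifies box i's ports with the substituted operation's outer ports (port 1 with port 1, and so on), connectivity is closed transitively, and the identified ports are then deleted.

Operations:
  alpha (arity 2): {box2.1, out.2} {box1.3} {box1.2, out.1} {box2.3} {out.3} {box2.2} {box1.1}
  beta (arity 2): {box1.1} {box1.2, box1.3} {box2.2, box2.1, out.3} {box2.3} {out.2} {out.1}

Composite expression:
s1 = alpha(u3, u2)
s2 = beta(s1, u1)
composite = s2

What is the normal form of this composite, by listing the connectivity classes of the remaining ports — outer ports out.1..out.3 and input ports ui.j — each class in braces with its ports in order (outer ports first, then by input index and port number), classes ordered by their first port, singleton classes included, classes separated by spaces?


{out.1} {out.2} {out.3, u1.1, u1.2} {u1.3} {u2.1} {u2.2} {u2.3} {u3.1} {u3.2} {u3.3}


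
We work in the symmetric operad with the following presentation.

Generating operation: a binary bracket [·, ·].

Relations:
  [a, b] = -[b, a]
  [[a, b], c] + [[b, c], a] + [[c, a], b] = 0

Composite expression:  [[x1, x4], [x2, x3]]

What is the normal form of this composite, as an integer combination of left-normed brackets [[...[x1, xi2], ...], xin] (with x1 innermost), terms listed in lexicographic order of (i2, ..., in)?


[[[x1, x4], x2], x3] - [[[x1, x4], x3], x2]

A multilinear Lie element is pinned by x1-initial words (x1 innermost).
Composite bracket: [[x1, x4], [x2, x3]]
Full expansion: 8 signed words from ab - ba (2^3 = 8).
Collect the words opening with x1:
  from x1x4x2x3, sign +1: term +[[[x1, x4], x2], x3]
  from x1x4x3x2, sign -1: term -[[[x1, x4], x3], x2]


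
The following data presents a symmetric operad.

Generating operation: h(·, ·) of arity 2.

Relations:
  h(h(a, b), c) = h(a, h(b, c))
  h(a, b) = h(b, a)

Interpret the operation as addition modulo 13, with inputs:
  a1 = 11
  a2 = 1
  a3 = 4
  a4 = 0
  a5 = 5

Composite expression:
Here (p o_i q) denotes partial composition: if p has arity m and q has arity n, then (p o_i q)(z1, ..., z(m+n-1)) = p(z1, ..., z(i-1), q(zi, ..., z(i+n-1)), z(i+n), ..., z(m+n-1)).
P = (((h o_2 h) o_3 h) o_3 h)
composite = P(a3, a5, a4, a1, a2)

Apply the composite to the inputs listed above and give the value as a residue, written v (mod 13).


8 (mod 13)

h(a4, a1) = 11
h(h(a4, a1), a2) = 12
h(a5, h(h(a4, a1), a2)) = 4
h(a3, h(a5, h(h(a4, a1), a2))) = 8


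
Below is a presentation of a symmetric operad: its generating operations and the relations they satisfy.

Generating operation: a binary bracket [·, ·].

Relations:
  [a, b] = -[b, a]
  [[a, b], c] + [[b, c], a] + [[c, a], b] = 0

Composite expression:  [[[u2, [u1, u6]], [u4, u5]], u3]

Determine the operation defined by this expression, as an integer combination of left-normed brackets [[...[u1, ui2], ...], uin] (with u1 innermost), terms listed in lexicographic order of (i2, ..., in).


-[[[[[u1, u6], u2], u4], u5], u3] + [[[[[u1, u6], u2], u5], u4], u3]


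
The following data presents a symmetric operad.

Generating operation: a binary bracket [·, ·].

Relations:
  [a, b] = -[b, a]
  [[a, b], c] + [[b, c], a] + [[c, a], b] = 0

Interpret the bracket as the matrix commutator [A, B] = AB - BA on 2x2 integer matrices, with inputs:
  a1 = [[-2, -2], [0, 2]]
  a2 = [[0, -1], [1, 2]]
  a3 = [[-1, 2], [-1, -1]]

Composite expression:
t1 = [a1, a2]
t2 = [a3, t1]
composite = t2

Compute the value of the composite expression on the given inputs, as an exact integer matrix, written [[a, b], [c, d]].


[[8, 8], [4, -8]]


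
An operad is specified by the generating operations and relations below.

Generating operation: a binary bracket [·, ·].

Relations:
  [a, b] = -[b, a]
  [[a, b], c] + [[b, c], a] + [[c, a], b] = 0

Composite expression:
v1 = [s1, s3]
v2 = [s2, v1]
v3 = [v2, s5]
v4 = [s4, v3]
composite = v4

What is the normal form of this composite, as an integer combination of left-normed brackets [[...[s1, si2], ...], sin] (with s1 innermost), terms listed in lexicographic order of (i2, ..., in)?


[[[[s1, s3], s2], s5], s4]


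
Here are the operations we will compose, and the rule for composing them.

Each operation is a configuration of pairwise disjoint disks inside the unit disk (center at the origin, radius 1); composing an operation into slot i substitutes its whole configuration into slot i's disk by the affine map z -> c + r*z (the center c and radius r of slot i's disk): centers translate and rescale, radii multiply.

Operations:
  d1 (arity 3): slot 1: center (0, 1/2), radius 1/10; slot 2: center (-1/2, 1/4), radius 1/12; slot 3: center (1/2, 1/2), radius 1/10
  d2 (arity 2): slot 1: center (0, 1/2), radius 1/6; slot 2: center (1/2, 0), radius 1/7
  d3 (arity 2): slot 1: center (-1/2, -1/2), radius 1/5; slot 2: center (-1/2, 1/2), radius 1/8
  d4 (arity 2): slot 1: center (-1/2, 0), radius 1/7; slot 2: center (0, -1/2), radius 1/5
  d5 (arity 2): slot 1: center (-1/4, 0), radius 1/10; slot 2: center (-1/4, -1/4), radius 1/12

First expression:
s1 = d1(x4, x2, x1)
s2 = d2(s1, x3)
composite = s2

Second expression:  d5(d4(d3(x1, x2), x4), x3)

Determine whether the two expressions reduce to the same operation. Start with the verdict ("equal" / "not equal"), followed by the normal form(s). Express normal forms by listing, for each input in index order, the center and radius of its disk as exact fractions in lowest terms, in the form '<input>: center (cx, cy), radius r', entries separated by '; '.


The first expression, normalized: x1: center (1/12, 7/12), radius 1/60; x2: center (-1/12, 13/24), radius 1/72; x3: center (1/2, 0), radius 1/7; x4: center (0, 7/12), radius 1/60
The second expression, normalized: x1: center (-43/140, -1/140), radius 1/350; x2: center (-43/140, 1/140), radius 1/560; x3: center (-1/4, -1/4), radius 1/12; x4: center (-1/4, -1/20), radius 1/50
No match — not equal.

not equal; the first gives x1: center (1/12, 7/12), radius 1/60; x2: center (-1/12, 13/24), radius 1/72; x3: center (1/2, 0), radius 1/7; x4: center (0, 7/12), radius 1/60 and the second x1: center (-43/140, -1/140), radius 1/350; x2: center (-43/140, 1/140), radius 1/560; x3: center (-1/4, -1/4), radius 1/12; x4: center (-1/4, -1/20), radius 1/50


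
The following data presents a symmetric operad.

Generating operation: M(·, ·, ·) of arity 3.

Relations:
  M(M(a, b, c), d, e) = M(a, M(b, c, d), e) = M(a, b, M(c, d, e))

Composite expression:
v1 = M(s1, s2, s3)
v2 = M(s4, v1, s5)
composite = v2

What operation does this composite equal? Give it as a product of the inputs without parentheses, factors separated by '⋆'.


All parenthesizations of M agree; list the s-inputs left to right.
M(s1, s2, s3) unparenthesizes to s1 ⋆ s2 ⋆ s3
M(s4, M(s1, s2, s3), s5) unparenthesizes to s4 ⋆ s1 ⋆ s2 ⋆ s3 ⋆ s5

s4 ⋆ s1 ⋆ s2 ⋆ s3 ⋆ s5


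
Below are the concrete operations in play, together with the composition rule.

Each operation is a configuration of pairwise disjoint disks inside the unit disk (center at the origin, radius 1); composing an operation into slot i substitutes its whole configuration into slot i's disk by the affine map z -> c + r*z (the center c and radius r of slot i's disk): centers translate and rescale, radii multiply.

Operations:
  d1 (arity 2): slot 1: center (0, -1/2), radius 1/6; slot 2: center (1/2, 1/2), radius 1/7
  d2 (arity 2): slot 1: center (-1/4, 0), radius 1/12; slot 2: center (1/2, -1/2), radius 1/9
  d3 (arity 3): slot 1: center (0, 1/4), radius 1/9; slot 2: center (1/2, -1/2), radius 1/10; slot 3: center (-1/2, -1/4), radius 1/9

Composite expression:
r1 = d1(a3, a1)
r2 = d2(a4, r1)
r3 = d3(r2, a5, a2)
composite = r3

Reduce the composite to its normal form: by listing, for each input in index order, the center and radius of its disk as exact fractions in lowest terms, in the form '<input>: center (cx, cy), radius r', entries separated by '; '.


a1: center (5/81, 65/324), radius 1/567; a2: center (-1/2, -1/4), radius 1/9; a3: center (1/18, 61/324), radius 1/486; a4: center (-1/36, 1/4), radius 1/108; a5: center (1/2, -1/2), radius 1/10

Affine substitution under d3: radii multiply and a-centers shift.
a4: after 2 affine steps, its disk has center (-1/36, 1/4), radius 1/108
a3: after 3 affine steps, its disk has center (1/18, 61/324), radius 1/486
a1: after 3 affine steps, its disk has center (5/81, 65/324), radius 1/567
a5: after 1 affine step, its disk has center (1/2, -1/2), radius 1/10
a2: after 1 affine step, its disk has center (-1/2, -1/4), radius 1/9


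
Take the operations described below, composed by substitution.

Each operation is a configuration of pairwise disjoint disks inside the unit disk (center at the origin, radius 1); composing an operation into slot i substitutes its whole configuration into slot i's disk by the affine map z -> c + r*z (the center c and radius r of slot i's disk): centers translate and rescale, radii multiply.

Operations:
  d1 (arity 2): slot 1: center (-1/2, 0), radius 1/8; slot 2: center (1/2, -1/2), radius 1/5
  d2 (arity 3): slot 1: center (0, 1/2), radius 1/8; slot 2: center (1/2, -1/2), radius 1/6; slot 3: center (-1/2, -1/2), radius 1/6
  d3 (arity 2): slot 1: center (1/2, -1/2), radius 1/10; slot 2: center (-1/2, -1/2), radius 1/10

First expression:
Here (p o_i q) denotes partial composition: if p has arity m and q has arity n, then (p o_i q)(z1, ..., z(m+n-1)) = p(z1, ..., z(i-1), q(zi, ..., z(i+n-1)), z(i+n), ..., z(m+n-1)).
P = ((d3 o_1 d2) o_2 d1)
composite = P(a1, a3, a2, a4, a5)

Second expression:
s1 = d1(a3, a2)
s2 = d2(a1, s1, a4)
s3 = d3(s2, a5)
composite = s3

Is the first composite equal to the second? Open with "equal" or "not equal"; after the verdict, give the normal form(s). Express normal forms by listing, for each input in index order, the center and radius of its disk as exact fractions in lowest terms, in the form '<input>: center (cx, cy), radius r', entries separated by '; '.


equal; both compose to a1: center (1/2, -9/20), radius 1/80; a2: center (67/120, -67/120), radius 1/300; a3: center (13/24, -11/20), radius 1/480; a4: center (9/20, -11/20), radius 1/60; a5: center (-1/2, -1/2), radius 1/10


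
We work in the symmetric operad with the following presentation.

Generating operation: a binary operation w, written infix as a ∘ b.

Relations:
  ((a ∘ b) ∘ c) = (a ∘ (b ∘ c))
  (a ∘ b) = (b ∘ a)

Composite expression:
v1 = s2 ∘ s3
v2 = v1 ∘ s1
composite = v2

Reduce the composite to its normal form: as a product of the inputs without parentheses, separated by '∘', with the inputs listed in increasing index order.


Reordering under w is free, so list the s-inputs canonically.
(s2 ∘ s3) linearizes to s2 ∘ s3
((s2 ∘ s3) ∘ s1) linearizes to s2 ∘ s3 ∘ s1
commutativity sorts the factors: s1 ∘ s2 ∘ s3

s1 ∘ s2 ∘ s3


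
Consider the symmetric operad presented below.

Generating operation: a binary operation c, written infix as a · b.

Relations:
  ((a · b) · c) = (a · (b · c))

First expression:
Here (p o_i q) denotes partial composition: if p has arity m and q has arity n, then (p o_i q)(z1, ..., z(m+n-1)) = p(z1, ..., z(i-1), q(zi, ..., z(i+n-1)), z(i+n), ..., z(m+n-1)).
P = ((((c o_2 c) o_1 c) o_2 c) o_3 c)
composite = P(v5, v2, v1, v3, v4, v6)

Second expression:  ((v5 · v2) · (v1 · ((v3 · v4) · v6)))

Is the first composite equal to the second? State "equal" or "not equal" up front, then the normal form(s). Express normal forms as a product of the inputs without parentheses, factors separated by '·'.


equal; both compose to v5 · v2 · v1 · v3 · v4 · v6

Reducing the first expression gives v5 · v2 · v1 · v3 · v4 · v6
Reducing the second expression gives v5 · v2 · v1 · v3 · v4 · v6
Same normal form: equal.


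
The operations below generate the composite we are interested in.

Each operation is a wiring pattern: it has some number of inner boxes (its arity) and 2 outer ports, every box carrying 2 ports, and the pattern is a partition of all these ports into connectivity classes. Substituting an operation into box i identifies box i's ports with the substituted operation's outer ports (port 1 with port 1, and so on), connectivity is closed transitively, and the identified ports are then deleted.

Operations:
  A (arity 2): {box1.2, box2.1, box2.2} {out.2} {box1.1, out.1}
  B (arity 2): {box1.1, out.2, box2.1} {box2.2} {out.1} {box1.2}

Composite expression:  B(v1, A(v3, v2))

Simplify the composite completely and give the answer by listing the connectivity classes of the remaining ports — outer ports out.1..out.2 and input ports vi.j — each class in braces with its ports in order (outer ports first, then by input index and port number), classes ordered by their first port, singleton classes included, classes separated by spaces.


{out.1} {out.2, v1.1, v3.1} {v1.2} {v2.1, v2.2, v3.2}

Two ports join when wires chain via B-identified ports.
after A, the pattern on (v3, v2) reads {out.1, v3.1} {out.2} {v2.1, v2.2, v3.2} (out.j = its outer ports)
after B, the pattern on (v1, v3, v2) reads {out.1} {out.2, v1.1, v3.1} {v1.2} {v2.1, v2.2, v3.2} (out.j = its outer ports)


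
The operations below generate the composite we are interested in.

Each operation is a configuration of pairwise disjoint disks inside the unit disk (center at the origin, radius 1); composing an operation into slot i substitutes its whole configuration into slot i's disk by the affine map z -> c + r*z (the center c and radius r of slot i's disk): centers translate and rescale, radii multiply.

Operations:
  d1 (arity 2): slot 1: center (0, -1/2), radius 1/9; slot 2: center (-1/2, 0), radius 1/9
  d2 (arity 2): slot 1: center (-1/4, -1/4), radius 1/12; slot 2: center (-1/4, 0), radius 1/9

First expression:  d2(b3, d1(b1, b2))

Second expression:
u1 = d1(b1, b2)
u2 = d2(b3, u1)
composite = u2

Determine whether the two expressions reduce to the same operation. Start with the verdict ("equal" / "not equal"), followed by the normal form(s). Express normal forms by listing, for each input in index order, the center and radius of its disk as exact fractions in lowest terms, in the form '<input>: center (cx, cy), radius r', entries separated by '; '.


equal — both sides give b1: center (-1/4, -1/18), radius 1/81; b2: center (-11/36, 0), radius 1/81; b3: center (-1/4, -1/4), radius 1/12

In normal form, the first expression is b1: center (-1/4, -1/18), radius 1/81; b2: center (-11/36, 0), radius 1/81; b3: center (-1/4, -1/4), radius 1/12
In normal form, the second expression is b1: center (-1/4, -1/18), radius 1/81; b2: center (-11/36, 0), radius 1/81; b3: center (-1/4, -1/4), radius 1/12
Both agree, so they are equal.


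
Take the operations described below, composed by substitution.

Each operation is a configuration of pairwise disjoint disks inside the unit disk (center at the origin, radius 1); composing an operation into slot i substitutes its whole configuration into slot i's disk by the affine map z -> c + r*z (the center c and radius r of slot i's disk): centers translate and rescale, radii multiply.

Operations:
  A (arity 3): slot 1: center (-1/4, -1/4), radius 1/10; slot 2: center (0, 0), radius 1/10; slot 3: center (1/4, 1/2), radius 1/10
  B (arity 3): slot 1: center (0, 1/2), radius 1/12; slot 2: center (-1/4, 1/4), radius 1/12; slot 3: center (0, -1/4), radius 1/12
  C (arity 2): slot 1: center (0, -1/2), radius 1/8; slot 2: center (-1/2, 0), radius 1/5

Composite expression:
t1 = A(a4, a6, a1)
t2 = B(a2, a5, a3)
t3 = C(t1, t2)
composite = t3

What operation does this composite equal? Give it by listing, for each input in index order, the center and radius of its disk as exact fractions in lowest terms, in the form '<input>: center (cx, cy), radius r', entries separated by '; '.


a1: center (1/32, -7/16), radius 1/80; a2: center (-1/2, 1/10), radius 1/60; a3: center (-1/2, -1/20), radius 1/60; a4: center (-1/32, -17/32), radius 1/80; a5: center (-11/20, 1/20), radius 1/60; a6: center (0, -1/2), radius 1/80

Each a-disk chains the slot maps above it in C; radii multiply.
for a4, the 2-step affine chain lands on center (-1/32, -17/32), radius 1/80
for a6, the 2-step affine chain lands on center (0, -1/2), radius 1/80
for a1, the 2-step affine chain lands on center (1/32, -7/16), radius 1/80
for a2, the 2-step affine chain lands on center (-1/2, 1/10), radius 1/60
for a5, the 2-step affine chain lands on center (-11/20, 1/20), radius 1/60
for a3, the 2-step affine chain lands on center (-1/2, -1/20), radius 1/60


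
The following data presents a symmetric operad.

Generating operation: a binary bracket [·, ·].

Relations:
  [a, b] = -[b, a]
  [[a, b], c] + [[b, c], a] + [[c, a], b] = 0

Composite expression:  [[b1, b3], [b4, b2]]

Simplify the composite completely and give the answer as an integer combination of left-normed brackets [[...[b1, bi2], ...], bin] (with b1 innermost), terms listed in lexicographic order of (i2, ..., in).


A multilinear Lie element is pinned by b1-initial words (b1 innermost).
Composite bracket: [[b1, b3], [b4, b2]]
Expanding via [a, b] = ab - ba: 8 signed words (2^3 = 8).
The b1-initial words carry the normal form:
  from b1b3b2b4, sign -1: term -[[[b1, b3], b2], b4]
  from b1b3b4b2, sign +1: term +[[[b1, b3], b4], b2]

-[[[b1, b3], b2], b4] + [[[b1, b3], b4], b2]


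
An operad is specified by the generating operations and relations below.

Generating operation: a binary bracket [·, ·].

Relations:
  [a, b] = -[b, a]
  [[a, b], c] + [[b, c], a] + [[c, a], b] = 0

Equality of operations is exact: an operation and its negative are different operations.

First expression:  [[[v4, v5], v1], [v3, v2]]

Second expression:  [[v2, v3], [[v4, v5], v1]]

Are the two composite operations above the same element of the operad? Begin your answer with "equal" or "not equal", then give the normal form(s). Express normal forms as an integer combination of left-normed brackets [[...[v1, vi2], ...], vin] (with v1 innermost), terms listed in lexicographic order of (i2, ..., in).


equal — both sides give [[[[v1, v4], v5], v2], v3] - [[[[v1, v4], v5], v3], v2] - [[[[v1, v5], v4], v2], v3] + [[[[v1, v5], v4], v3], v2]


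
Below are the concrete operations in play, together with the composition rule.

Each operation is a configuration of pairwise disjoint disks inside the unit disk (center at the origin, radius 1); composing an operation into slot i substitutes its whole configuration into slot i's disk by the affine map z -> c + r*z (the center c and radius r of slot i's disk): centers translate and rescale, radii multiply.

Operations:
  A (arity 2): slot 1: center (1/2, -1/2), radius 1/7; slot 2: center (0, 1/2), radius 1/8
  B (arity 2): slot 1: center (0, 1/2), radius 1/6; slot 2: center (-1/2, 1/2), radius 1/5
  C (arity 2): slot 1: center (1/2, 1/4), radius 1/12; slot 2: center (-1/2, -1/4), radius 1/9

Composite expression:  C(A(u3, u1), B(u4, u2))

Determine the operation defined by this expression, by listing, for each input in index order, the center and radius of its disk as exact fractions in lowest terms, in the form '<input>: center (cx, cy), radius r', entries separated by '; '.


u1: center (1/2, 7/24), radius 1/96; u2: center (-5/9, -7/36), radius 1/45; u3: center (13/24, 5/24), radius 1/84; u4: center (-1/2, -7/36), radius 1/54

Follow each u-input down from C: c' goes to c + r*c', radius to r*r'.
for u3, the 2-step affine chain lands on center (13/24, 5/24), radius 1/84
for u1, the 2-step affine chain lands on center (1/2, 7/24), radius 1/96
for u4, the 2-step affine chain lands on center (-1/2, -7/36), radius 1/54
for u2, the 2-step affine chain lands on center (-5/9, -7/36), radius 1/45


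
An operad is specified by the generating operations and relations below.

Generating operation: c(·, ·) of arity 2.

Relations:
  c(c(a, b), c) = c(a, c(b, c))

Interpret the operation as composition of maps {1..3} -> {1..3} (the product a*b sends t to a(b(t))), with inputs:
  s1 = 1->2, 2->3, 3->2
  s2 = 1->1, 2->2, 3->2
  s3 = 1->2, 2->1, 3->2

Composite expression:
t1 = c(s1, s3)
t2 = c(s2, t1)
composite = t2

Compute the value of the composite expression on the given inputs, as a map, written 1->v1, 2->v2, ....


1->2, 2->2, 3->2


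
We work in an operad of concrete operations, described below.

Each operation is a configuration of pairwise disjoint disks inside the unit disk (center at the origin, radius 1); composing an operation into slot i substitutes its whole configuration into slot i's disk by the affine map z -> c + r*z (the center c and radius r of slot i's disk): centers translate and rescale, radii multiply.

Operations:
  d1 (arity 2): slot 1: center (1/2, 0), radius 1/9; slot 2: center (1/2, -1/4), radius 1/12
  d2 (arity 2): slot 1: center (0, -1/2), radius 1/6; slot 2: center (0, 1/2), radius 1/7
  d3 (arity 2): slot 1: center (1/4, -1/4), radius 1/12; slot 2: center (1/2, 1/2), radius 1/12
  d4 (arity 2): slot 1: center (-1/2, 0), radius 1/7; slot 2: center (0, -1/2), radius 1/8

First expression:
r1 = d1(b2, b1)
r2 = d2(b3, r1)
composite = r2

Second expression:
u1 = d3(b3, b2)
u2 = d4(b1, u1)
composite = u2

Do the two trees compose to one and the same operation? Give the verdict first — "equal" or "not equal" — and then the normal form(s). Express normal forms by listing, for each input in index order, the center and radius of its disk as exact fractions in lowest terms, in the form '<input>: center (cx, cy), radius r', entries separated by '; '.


The first composite normalizes to b1: center (1/14, 13/28), radius 1/84; b2: center (1/14, 1/2), radius 1/63; b3: center (0, -1/2), radius 1/6
The second composite normalizes to b1: center (-1/2, 0), radius 1/7; b2: center (1/16, -7/16), radius 1/96; b3: center (1/32, -17/32), radius 1/96
Different reductions; not equal.

not equal; the first gives b1: center (1/14, 13/28), radius 1/84; b2: center (1/14, 1/2), radius 1/63; b3: center (0, -1/2), radius 1/6 and the second b1: center (-1/2, 0), radius 1/7; b2: center (1/16, -7/16), radius 1/96; b3: center (1/32, -17/32), radius 1/96


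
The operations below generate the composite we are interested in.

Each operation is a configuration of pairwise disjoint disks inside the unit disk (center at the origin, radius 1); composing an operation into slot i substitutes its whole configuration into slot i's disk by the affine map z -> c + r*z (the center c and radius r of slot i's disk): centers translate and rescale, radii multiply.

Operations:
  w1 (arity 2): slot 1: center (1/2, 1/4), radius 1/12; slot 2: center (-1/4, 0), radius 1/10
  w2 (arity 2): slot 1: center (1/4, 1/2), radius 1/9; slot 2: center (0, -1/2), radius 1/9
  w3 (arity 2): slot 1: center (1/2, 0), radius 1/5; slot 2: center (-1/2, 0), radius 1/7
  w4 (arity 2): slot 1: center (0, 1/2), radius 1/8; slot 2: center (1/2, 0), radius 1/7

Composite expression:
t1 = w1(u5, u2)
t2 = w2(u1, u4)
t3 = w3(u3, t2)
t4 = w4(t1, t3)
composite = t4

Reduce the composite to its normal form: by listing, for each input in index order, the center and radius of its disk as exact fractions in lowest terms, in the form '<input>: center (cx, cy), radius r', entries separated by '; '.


u1: center (85/196, 1/98), radius 1/441; u2: center (-1/32, 1/2), radius 1/80; u3: center (4/7, 0), radius 1/35; u4: center (3/7, -1/98), radius 1/441; u5: center (1/16, 17/32), radius 1/96

Below w4, radii multiply path by path; the u-disk centers shift.
input u5: applying the 2 nested substitutions gives center (1/16, 17/32), radius 1/96
input u2: applying the 2 nested substitutions gives center (-1/32, 1/2), radius 1/80
input u3: applying the 2 nested substitutions gives center (4/7, 0), radius 1/35
input u1: applying the 3 nested substitutions gives center (85/196, 1/98), radius 1/441
input u4: applying the 3 nested substitutions gives center (3/7, -1/98), radius 1/441


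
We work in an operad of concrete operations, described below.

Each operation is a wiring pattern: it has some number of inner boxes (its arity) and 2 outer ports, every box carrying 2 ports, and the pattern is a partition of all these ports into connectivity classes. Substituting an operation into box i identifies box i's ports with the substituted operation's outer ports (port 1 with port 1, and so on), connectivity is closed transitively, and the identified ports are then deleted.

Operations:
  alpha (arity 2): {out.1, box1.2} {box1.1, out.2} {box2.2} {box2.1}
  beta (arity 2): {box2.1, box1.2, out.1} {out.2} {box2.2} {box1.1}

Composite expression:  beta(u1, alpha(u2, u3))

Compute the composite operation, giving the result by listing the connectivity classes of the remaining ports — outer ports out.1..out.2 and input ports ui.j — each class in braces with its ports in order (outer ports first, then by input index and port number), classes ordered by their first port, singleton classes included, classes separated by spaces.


{out.1, u1.2, u2.2} {out.2} {u1.1} {u2.1} {u3.1} {u3.2}

Reachability decides: close wires over beta-identified ports.
composing alpha on (u2, u3), with out.j its own outer ports: {out.1, u2.2} {out.2, u2.1} {u3.1} {u3.2}
composing beta on (u1, u2, u3), with out.j its own outer ports: {out.1, u1.2, u2.2} {out.2} {u1.1} {u2.1} {u3.1} {u3.2}


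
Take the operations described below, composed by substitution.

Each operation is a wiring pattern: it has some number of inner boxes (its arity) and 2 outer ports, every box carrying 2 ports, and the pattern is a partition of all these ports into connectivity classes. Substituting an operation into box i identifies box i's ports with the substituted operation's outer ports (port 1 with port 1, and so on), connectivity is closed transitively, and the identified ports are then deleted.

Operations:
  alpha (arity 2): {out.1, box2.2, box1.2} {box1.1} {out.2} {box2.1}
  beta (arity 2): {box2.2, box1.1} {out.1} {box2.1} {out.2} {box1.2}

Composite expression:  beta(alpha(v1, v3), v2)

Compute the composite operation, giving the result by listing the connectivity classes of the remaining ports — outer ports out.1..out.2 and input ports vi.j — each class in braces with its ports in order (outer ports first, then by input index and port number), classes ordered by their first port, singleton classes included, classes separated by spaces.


Reachability decides: close wires over beta-identified ports.
alpha over (v1, v3) gives {out.1, v1.2, v3.2} {out.2} {v1.1} {v3.1}, out.j being that stage's outer ports
beta over (v1, v3, v2) gives {out.1} {out.2} {v1.1} {v1.2, v2.2, v3.2} {v2.1} {v3.1}, out.j being that stage's outer ports

{out.1} {out.2} {v1.1} {v1.2, v2.2, v3.2} {v2.1} {v3.1}


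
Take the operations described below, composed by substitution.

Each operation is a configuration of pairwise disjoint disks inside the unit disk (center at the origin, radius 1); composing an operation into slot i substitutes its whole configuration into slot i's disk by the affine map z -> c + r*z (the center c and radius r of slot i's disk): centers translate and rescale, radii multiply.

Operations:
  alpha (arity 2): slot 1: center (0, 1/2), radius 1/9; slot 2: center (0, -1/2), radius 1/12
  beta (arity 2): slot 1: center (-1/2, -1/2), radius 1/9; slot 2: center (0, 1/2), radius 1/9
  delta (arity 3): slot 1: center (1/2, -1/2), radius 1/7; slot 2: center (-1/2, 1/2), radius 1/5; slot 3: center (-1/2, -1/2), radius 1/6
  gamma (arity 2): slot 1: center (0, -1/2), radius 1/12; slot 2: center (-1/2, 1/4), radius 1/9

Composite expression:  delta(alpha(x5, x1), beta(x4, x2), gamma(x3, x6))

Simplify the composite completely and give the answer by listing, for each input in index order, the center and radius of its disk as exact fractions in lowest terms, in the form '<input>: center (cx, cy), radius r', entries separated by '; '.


x1: center (1/2, -4/7), radius 1/84; x2: center (-1/2, 3/5), radius 1/45; x3: center (-1/2, -7/12), radius 1/72; x4: center (-3/5, 2/5), radius 1/45; x5: center (1/2, -3/7), radius 1/63; x6: center (-7/12, -11/24), radius 1/54

Affine substitution under delta: radii multiply and x-centers shift.
x5 passes through 2 substitutions, ending at center (1/2, -3/7), radius 1/63
x1 passes through 2 substitutions, ending at center (1/2, -4/7), radius 1/84
x4 passes through 2 substitutions, ending at center (-3/5, 2/5), radius 1/45
x2 passes through 2 substitutions, ending at center (-1/2, 3/5), radius 1/45
x3 passes through 2 substitutions, ending at center (-1/2, -7/12), radius 1/72
x6 passes through 2 substitutions, ending at center (-7/12, -11/24), radius 1/54


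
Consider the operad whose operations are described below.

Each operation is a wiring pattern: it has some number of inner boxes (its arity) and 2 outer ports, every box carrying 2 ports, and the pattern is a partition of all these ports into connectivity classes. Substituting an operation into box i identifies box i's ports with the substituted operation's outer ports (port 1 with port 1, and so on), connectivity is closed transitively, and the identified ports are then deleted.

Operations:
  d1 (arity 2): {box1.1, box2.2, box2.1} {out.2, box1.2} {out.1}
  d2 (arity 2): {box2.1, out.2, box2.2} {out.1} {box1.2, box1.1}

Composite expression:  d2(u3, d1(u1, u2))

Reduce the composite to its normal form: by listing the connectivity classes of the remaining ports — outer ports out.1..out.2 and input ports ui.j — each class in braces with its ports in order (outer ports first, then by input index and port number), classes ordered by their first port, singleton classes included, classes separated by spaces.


{out.1} {out.2, u1.2} {u1.1, u2.1, u2.2} {u3.1, u3.2}

Connectivity passes through glued d2-boundaries; trace each wire chain.
composing d1 on (u1, u2), with out.j its own outer ports: {out.1} {out.2, u1.2} {u1.1, u2.1, u2.2}
composing d2 on (u3, u1, u2), with out.j its own outer ports: {out.1} {out.2, u1.2} {u1.1, u2.1, u2.2} {u3.1, u3.2}
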